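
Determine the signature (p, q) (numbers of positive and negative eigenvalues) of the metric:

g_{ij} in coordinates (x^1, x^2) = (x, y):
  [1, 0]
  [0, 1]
The metric is diagonal, so its eigenvalues are the diagonal entries: 1, 1 (at a generic point, where coordinate-dependent entries are positive).
2 positive, 0 negative.
(2, 0) - Riemannian (positive definite)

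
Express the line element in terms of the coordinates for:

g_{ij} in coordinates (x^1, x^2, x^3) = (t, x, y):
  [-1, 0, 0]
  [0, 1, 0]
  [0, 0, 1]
ds^2 = g_{ij} dx^i dx^j; only the non-zero components contribute.
ds^2 = -dt^2 + dx^2 + dy^2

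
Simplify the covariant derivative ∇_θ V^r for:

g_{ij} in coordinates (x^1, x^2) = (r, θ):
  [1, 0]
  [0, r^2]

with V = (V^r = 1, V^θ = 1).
Non-zero Christoffel symbols:
Γ^r_{θ θ} = -r
Γ^θ_{r θ} = 1/r
∇_θ V^r = ∂_θ V^r + Γ^r_{θ j} V^j
  = (0) + (0)(1) + (-r)(1)
  = -r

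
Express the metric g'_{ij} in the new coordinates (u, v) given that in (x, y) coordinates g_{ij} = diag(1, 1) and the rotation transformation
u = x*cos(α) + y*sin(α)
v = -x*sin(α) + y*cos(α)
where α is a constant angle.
Invert the transformation: x = u*cos(α) - v*sin(α), y = u*sin(α) + v*cos(α)
g'_{ij} = (∂x^k/∂x'^i)(∂x^l/∂x'^j) g_{kl}; with g_{kl} = δ_{kl} this is Σ_k (∂x^k/∂x'^i)(∂x^k/∂x'^j).
Jacobian: ∂x/∂u = cos(α), ∂x/∂v = -sin(α), ∂y/∂u = sin(α), ∂y/∂v = cos(α)
g'_{uu} = (cos(α))(cos(α)) + (sin(α))(sin(α)) = 1
g'_{uv} = (cos(α))(-sin(α)) + (sin(α))(cos(α)) = 0
g'_{vv} = (-sin(α))(-sin(α)) + (cos(α))(cos(α)) = 1
g'_{ij} = diag(1, 1)
The Euclidean metric is invariant under rotations.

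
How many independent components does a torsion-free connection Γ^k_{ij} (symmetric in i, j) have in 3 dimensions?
Γ^k_{ij} has n choices for the upper index and n(n+1)/2 independent symmetric lower index pairs.
Total = 3 × 3×4/2 = 3 × 6 = 18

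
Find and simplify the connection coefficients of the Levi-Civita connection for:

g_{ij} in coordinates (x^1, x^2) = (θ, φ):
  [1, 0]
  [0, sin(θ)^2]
Using Γ^k_{ij} = (1/2) g^{km} (∂_i g_{mj} + ∂_j g_{mi} - ∂_m g_{ij}); the metric is diagonal, so only the m = k term contributes.
Non-zero symbols (using the symmetry Γ^k_{ij} = Γ^k_{ji}):
Γ^θ_{φ φ} = (1/2) g^{θθ} (∂_φ g_{θφ} + ∂_φ g_{θφ} - ∂_θ g_{φφ}) = (1/2)(1)((0) + (0) - (sin(2*θ))) = -sin(2*θ)/2
Γ^φ_{θ φ} = (1/2) g^{φφ} (∂_θ g_{φφ} + ∂_φ g_{φθ} - ∂_φ g_{θφ}) = (1/2)(1/sin(θ)^2)((sin(2*θ)) + (0) - (0)) = 1/tan(θ)
All other Christoffel symbols are zero.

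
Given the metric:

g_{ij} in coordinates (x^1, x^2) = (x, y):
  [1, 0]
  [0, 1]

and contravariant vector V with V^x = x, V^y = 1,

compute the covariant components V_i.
V_i = g_{ij} V^j:
V_x = (1)(x) + (0)(1) = x
V_y = (0)(x) + (1)(1) = 1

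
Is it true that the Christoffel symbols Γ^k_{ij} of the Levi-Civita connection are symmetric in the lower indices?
The Levi-Civita connection is torsion-free, which is exactly Γ^k_{ij} = Γ^k_{ji}.
Yes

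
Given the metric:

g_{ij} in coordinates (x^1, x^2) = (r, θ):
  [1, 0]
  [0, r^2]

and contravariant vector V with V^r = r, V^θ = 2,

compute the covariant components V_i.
V_i = g_{ij} V^j:
V_r = (1)(r) + (0)(2) = r
V_θ = (0)(r) + (r^2)(2) = 2*r^2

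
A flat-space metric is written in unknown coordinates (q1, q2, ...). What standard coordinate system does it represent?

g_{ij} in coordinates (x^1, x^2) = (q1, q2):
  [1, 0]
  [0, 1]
All components are constant and the metric is the identity, i.e. orthonormal rectilinear coordinates.
Cartesian (2D) coordinates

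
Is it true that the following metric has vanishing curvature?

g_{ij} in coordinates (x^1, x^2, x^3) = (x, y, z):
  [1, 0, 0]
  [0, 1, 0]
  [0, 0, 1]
All metric components are constant, so every Christoffel symbol vanishes and R^i_{jkl} = 0.
Yes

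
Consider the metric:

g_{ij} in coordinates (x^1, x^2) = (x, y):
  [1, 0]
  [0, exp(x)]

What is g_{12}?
With x^1 = x, x^2 = y, g_{12} = g_{xy} is the row-1, column-2 entry of the matrix.
g_{12} = 0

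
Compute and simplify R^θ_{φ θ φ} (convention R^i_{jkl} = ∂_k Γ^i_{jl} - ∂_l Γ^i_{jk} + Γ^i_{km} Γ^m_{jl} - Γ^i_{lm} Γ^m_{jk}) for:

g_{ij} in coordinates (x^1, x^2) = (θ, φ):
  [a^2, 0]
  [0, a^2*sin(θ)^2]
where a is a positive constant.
Non-zero Christoffel symbols (Γ^k_{ij} = Γ^k_{ji}):
Γ^θ_{φ φ} = -sin(2*θ)/2
Γ^φ_{θ φ} = 1/tan(θ)
R^θ_{φ θ φ} = ∂_θ Γ^θ_{φ φ} - ∂_φ Γ^θ_{φ θ} + Γ^θ_{θ m} Γ^m_{φ φ} - Γ^θ_{φ m} Γ^m_{φ θ}
  = (-cos(2*θ)) - (0) + (0) - (-cos(θ)^2) = sin(θ)^2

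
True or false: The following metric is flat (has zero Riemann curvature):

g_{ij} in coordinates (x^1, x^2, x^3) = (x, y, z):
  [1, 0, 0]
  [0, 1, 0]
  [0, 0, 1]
All metric components are constant, so every Christoffel symbol vanishes and R^i_{jkl} = 0.
True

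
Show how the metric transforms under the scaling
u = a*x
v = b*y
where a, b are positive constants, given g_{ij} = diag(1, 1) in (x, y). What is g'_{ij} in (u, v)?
Invert the transformation: x = u/a, y = v/b
g'_{ij} = (∂x^k/∂x'^i)(∂x^l/∂x'^j) g_{kl}; with g_{kl} = δ_{kl} this is Σ_k (∂x^k/∂x'^i)(∂x^k/∂x'^j).
Jacobian: ∂x/∂u = 1/a, ∂x/∂v = 0, ∂y/∂u = 0, ∂y/∂v = 1/b
g'_{uu} = (1/a)(1/a) + (0)(0) = 1/a^2
g'_{uv} = (1/a)(0) + (0)(1/b) = 0
g'_{vv} = (0)(0) + (1/b)(1/b) = 1/b^2
g'_{ij} = diag(1/a^2, 1/b^2)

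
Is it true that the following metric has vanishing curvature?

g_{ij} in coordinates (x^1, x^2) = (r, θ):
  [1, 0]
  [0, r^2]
Non-zero Christoffel symbols:
Γ^r_{θ θ} = -r
Γ^θ_{r θ} = 1/r
Ricci tensor: R_{rr} = 0, R_{rθ} = 0, R_{θθ} = 0
All R_{ij} vanish; in 2 dimensions the Riemann tensor is fully determined by the Ricci tensor, so R^i_{jkl} = 0: the metric is flat (curvilinear coordinates on flat space).
Yes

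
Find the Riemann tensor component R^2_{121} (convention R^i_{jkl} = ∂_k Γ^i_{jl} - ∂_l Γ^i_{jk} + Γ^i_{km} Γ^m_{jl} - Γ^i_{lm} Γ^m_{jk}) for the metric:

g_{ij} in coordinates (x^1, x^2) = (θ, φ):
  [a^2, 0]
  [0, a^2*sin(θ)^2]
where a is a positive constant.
Non-zero Christoffel symbols (Γ^k_{ij} = Γ^k_{ji}):
Γ^θ_{φ φ} = -sin(2*θ)/2
Γ^φ_{θ φ} = 1/tan(θ)
R^φ_{θ φ θ} = ∂_φ Γ^φ_{θ θ} - ∂_θ Γ^φ_{θ φ} + Γ^φ_{φ m} Γ^m_{θ θ} - Γ^φ_{θ m} Γ^m_{θ φ}
  = (0) - (-1/sin(θ)^2) + (0) - (1/tan(θ)^2) = 1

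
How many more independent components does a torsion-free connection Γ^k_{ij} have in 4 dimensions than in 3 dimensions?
Independent components in n dimensions: n × n(n+1)/2 = n^2(n+1)/2.
4D: 4 × 10 = 40
3D: 3 × 6 = 18
Difference = 40 - 18 = 22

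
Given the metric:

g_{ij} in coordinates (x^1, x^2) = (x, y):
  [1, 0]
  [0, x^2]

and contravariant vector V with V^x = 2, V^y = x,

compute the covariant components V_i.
V_i = g_{ij} V^j:
V_x = (1)(2) + (0)(x) = 2
V_y = (0)(2) + (x^2)(x) = x^3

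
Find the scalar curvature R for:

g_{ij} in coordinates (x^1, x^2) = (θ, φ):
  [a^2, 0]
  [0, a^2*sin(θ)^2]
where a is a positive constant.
Non-zero Christoffel symbols (Γ^k_{ij} = Γ^k_{ji}):
Γ^θ_{φ φ} = -sin(2*θ)/2
Γ^φ_{θ φ} = 1/tan(θ)
Ricci tensor (R_{ij} = R^k_{ikj}): R_{θθ} = 1, R_{θφ} = 0, R_{φφ} = sin(θ)^2
Inverse metric: g^{θθ} = 1/a^2, g^{φφ} = 1/(a^2*sin(θ)^2)
R = g^{ij} R_{ij} = (1/a^2)(1) + (1/(a^2*sin(θ)^2))(sin(θ)^2) = 2/a^2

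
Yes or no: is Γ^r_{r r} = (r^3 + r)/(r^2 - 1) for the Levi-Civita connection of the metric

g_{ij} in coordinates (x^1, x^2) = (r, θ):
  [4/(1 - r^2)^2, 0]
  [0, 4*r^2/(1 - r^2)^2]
Γ^r_{r r} = (1/2) g^{rr} (∂_r g_{rr} + ∂_r g_{rr} - ∂_r g_{rr}) = (1/2)((1 - r^2)^2/4)((16*r/(1 - r^2)^3) + (16*r/(1 - r^2)^3) - (16*r/(1 - r^2)^3)) = 2*r/(1 - r^2)
This differs from the proposed value (r^3 + r)/(r^2 - 1).
No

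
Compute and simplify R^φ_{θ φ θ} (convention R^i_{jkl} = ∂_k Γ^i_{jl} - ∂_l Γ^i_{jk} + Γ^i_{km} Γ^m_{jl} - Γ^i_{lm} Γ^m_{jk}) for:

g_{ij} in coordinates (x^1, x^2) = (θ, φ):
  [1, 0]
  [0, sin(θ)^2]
Non-zero Christoffel symbols (Γ^k_{ij} = Γ^k_{ji}):
Γ^θ_{φ φ} = -sin(2*θ)/2
Γ^φ_{θ φ} = 1/tan(θ)
R^φ_{θ φ θ} = ∂_φ Γ^φ_{θ θ} - ∂_θ Γ^φ_{θ φ} + Γ^φ_{φ m} Γ^m_{θ θ} - Γ^φ_{θ m} Γ^m_{θ φ}
  = (0) - (-1/sin(θ)^2) + (0) - (1/tan(θ)^2) = 1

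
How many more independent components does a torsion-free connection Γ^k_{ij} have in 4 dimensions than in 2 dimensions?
Independent components in n dimensions: n × n(n+1)/2 = n^2(n+1)/2.
4D: 4 × 10 = 40
2D: 2 × 3 = 6
Difference = 40 - 6 = 34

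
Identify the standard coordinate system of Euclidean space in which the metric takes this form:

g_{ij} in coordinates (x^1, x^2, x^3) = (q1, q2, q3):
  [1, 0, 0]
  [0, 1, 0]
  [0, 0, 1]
All components are constant and the metric is the identity, i.e. orthonormal rectilinear coordinates.
Cartesian (3D) coordinates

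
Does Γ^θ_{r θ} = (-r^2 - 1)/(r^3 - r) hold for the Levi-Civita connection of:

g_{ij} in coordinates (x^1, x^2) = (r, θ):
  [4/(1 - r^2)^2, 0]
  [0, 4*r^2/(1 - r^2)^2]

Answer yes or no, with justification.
Γ^θ_{r θ} = (1/2) g^{θθ} (∂_r g_{θθ} + ∂_θ g_{θr} - ∂_θ g_{rθ}) = (1/2)((1 - r^2)^2/(4*r^2))((-8*(r^3 + r)/(r^2 - 1)^3) + (0) - (0)) = (-r^2 - 1)/(r^3 - r)
This equals the proposed value (-r^2 - 1)/(r^3 - r).
Yes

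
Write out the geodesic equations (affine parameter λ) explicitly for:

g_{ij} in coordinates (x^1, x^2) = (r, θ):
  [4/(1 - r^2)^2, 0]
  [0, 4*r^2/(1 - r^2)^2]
Geodesic equation: d^2x^k/dλ^2 + Γ^k_{ij} (dx^i/dλ)(dx^j/dλ) = 0.
Non-zero Christoffel symbols:
Γ^r_{r r} = 2*r/(1 - r^2)
Γ^r_{θ θ} = (r^3 + r)/(r^2 - 1)
Γ^θ_{r θ} = (-r^2 - 1)/(r^3 - r)
Substituting (the symmetric pair Γ^k_{ij}, Γ^k_{ji} combines into a factor 2):
d^2r/dλ^2 + (2*r/(1 - r^2)) (dr/dλ)^2 + ((r^3 + r)/(r^2 - 1)) (dθ/dλ)^2 = 0
d^2θ/dλ^2 + ((-2*r^2 - 2)/(r^3 - r)) (dr/dλ)(dθ/dλ) = 0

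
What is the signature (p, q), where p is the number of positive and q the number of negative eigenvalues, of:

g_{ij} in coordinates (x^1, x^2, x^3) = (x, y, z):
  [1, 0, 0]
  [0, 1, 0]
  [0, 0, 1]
The metric is diagonal, so its eigenvalues are the diagonal entries: 1, 1, 1 (at a generic point, where coordinate-dependent entries are positive).
3 positive, 0 negative.
(3, 0) - Riemannian (positive definite)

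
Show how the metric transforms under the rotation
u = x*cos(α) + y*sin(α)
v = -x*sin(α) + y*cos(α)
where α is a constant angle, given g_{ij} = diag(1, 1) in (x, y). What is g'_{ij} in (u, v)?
Invert the transformation: x = u*cos(α) - v*sin(α), y = u*sin(α) + v*cos(α)
g'_{ij} = (∂x^k/∂x'^i)(∂x^l/∂x'^j) g_{kl}; with g_{kl} = δ_{kl} this is Σ_k (∂x^k/∂x'^i)(∂x^k/∂x'^j).
Jacobian: ∂x/∂u = cos(α), ∂x/∂v = -sin(α), ∂y/∂u = sin(α), ∂y/∂v = cos(α)
g'_{uu} = (cos(α))(cos(α)) + (sin(α))(sin(α)) = 1
g'_{uv} = (cos(α))(-sin(α)) + (sin(α))(cos(α)) = 0
g'_{vv} = (-sin(α))(-sin(α)) + (cos(α))(cos(α)) = 1
g'_{ij} = diag(1, 1)
The Euclidean metric is invariant under rotations.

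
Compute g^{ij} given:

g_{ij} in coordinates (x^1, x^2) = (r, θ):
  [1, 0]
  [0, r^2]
The metric is diagonal, so g^{ij} is diagonal with entries 1/g_{ii}: diag(1, 1/(r^2)).
g^{ij}:
  [1, 0]
  [0, 1/r^2]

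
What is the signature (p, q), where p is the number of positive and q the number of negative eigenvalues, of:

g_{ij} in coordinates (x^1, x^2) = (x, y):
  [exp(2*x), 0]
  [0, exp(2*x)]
The metric is diagonal, so its eigenvalues are the diagonal entries: exp(2*x), exp(2*x) (at a generic point, where coordinate-dependent entries are positive).
2 positive, 0 negative.
(2, 0) - Riemannian (positive definite)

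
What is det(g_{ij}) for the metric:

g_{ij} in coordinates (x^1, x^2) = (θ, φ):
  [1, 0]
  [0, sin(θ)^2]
For a 2×2 metric: det(g) = g_{11}·g_{22} - g_{12}·g_{21}
= (1)·(sin(θ)^2) - (0)·(0)
= sin(θ)^2 - 0
det(g) = sin(θ)^2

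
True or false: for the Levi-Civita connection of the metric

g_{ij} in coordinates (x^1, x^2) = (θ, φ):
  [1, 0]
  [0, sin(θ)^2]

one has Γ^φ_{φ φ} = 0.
Γ^φ_{φ φ} = (1/2) g^{φφ} (∂_φ g_{φφ} + ∂_φ g_{φφ} - ∂_φ g_{φφ}) = (1/2)(1/sin(θ)^2)((0) + (0) - (0)) = 0
This equals the proposed value 0.
True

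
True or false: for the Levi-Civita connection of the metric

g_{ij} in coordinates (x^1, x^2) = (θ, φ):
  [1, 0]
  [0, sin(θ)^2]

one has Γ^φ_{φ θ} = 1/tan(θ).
Γ^φ_{φ θ} = (1/2) g^{φφ} (∂_φ g_{φθ} + ∂_θ g_{φφ} - ∂_φ g_{φθ}) = (1/2)(1/sin(θ)^2)((0) + (sin(2*θ)) - (0)) = 1/tan(θ)
This equals the proposed value 1/tan(θ).
True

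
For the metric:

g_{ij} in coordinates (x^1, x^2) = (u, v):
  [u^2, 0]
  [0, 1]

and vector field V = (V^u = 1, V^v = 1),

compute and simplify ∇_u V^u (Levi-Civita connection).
Non-zero Christoffel symbols:
Γ^u_{u u} = 1/u
∇_u V^u = ∂_u V^u + Γ^u_{u j} V^j
  = (0) + (1/u)(1) + (0)(1)
  = 1/u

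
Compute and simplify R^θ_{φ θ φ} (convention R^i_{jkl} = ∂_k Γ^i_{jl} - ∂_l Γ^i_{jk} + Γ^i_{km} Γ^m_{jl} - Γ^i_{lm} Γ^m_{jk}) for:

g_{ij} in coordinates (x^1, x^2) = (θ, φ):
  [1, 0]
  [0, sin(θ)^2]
Non-zero Christoffel symbols (Γ^k_{ij} = Γ^k_{ji}):
Γ^θ_{φ φ} = -sin(2*θ)/2
Γ^φ_{θ φ} = 1/tan(θ)
R^θ_{φ θ φ} = ∂_θ Γ^θ_{φ φ} - ∂_φ Γ^θ_{φ θ} + Γ^θ_{θ m} Γ^m_{φ φ} - Γ^θ_{φ m} Γ^m_{φ θ}
  = (-cos(2*θ)) - (0) + (0) - (-cos(θ)^2) = sin(θ)^2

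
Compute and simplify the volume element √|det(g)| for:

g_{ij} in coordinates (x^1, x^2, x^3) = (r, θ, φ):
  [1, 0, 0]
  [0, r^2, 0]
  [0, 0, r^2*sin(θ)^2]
det(g) = r^4*sin(θ)^2
√|det(g)| = r^2*sin(θ) (taking 0 < θ < π so that |sin(θ)| = sin(θ))
Volume element: dV = r^2*sin(θ) dr dθ dφ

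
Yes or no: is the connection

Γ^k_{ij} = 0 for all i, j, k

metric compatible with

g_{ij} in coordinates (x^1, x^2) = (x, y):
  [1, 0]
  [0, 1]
Using ∇_k g_{ij} = ∂_k g_{ij} - Γ^m_{ki} g_{mj} - Γ^m_{kj} g_{im}:
e.g. ∇_y g_{yy} = (0) - (0) - (0) = 0
Every component ∇_k g_{ij} vanishes: the connection is metric compatible.
Yes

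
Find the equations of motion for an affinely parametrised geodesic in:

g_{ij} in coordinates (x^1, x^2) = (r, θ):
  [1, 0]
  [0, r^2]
Geodesic equation: d^2x^k/dλ^2 + Γ^k_{ij} (dx^i/dλ)(dx^j/dλ) = 0.
Non-zero Christoffel symbols:
Γ^r_{θ θ} = -r
Γ^θ_{r θ} = 1/r
Substituting (the symmetric pair Γ^k_{ij}, Γ^k_{ji} combines into a factor 2):
d^2r/dλ^2 - r (dθ/dλ)^2 = 0
d^2θ/dλ^2 + (2/r) (dr/dλ)(dθ/dλ) = 0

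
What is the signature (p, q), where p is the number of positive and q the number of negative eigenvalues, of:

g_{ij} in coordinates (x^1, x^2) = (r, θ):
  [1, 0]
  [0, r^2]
The metric is diagonal, so its eigenvalues are the diagonal entries: 1, r^2 (at a generic point, where coordinate-dependent entries are positive).
2 positive, 0 negative.
(2, 0) - Riemannian (positive definite)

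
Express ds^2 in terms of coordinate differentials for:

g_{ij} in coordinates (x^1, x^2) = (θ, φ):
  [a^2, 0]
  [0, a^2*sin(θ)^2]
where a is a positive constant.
ds^2 = g_{ij} dx^i dx^j; only the non-zero components contribute.
ds^2 = a^2 dθ^2 + a^2*sin(θ)^2 dφ^2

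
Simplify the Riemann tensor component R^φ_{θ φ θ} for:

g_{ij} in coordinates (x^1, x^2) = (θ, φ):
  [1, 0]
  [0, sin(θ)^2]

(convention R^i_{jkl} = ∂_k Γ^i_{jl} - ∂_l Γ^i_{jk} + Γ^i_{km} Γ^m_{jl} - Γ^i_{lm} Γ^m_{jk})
Non-zero Christoffel symbols (Γ^k_{ij} = Γ^k_{ji}):
Γ^θ_{φ φ} = -sin(2*θ)/2
Γ^φ_{θ φ} = 1/tan(θ)
R^φ_{θ φ θ} = ∂_φ Γ^φ_{θ θ} - ∂_θ Γ^φ_{θ φ} + Γ^φ_{φ m} Γ^m_{θ θ} - Γ^φ_{θ m} Γ^m_{θ φ}
  = (0) - (-1/sin(θ)^2) + (0) - (1/tan(θ)^2) = 1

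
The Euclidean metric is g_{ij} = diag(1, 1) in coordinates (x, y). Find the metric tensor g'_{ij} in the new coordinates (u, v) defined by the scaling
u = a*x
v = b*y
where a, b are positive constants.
Invert the transformation: x = u/a, y = v/b
g'_{ij} = (∂x^k/∂x'^i)(∂x^l/∂x'^j) g_{kl}; with g_{kl} = δ_{kl} this is Σ_k (∂x^k/∂x'^i)(∂x^k/∂x'^j).
Jacobian: ∂x/∂u = 1/a, ∂x/∂v = 0, ∂y/∂u = 0, ∂y/∂v = 1/b
g'_{uu} = (1/a)(1/a) + (0)(0) = 1/a^2
g'_{uv} = (1/a)(0) + (0)(1/b) = 0
g'_{vv} = (0)(0) + (1/b)(1/b) = 1/b^2
g'_{ij} = diag(1/a^2, 1/b^2)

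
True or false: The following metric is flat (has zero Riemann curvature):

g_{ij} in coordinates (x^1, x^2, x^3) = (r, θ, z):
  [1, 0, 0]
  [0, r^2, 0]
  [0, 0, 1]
Non-zero Christoffel symbols:
Γ^r_{θ θ} = -r
Γ^θ_{r θ} = 1/r
Ricci tensor: R_{rr} = 0, R_{rθ} = 0, R_{rz} = 0, R_{θθ} = 0, R_{θz} = 0, R_{zz} = 0
All R_{ij} vanish; in 3 dimensions the Riemann tensor is fully determined by the Ricci tensor, so R^i_{jkl} = 0: the metric is flat (curvilinear coordinates on flat space).
True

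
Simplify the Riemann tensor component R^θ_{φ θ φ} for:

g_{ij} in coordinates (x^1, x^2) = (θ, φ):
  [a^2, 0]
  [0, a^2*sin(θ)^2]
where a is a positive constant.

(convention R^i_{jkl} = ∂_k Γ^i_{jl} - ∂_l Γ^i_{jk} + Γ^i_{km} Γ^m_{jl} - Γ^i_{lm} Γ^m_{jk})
Non-zero Christoffel symbols (Γ^k_{ij} = Γ^k_{ji}):
Γ^θ_{φ φ} = -sin(2*θ)/2
Γ^φ_{θ φ} = 1/tan(θ)
R^θ_{φ θ φ} = ∂_θ Γ^θ_{φ φ} - ∂_φ Γ^θ_{φ θ} + Γ^θ_{θ m} Γ^m_{φ φ} - Γ^θ_{φ m} Γ^m_{φ θ}
  = (-cos(2*θ)) - (0) + (0) - (-cos(θ)^2) = sin(θ)^2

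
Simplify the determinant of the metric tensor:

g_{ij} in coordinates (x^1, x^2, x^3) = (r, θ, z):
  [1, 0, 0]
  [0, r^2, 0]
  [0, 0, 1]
Diagonal metric: det(g) = g_{11}·g_{22}·g_{33}
= (1)·(r^2)·(1)
det(g) = r^2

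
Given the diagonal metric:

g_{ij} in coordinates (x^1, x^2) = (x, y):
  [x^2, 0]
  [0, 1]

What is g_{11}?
With x^1 = x, x^2 = y, g_{11} = g_{xx} is the row-1, column-1 entry of the matrix.
g_{11} = x^2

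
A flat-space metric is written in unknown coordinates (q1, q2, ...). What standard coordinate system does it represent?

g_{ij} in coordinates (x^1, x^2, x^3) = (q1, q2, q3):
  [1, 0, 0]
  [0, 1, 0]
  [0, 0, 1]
All components are constant and the metric is the identity, i.e. orthonormal rectilinear coordinates.
Cartesian (3D) coordinates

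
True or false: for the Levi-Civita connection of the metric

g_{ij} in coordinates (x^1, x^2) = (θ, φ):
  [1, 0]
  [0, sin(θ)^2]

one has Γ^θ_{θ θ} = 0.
Γ^θ_{θ θ} = (1/2) g^{θθ} (∂_θ g_{θθ} + ∂_θ g_{θθ} - ∂_θ g_{θθ}) = (1/2)(1)((0) + (0) - (0)) = 0
This equals the proposed value 0.
True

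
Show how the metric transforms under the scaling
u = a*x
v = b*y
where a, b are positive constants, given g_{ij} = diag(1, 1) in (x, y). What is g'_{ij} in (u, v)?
Invert the transformation: x = u/a, y = v/b
g'_{ij} = (∂x^k/∂x'^i)(∂x^l/∂x'^j) g_{kl}; with g_{kl} = δ_{kl} this is Σ_k (∂x^k/∂x'^i)(∂x^k/∂x'^j).
Jacobian: ∂x/∂u = 1/a, ∂x/∂v = 0, ∂y/∂u = 0, ∂y/∂v = 1/b
g'_{uu} = (1/a)(1/a) + (0)(0) = 1/a^2
g'_{uv} = (1/a)(0) + (0)(1/b) = 0
g'_{vv} = (0)(0) + (1/b)(1/b) = 1/b^2
g'_{ij} = diag(1/a^2, 1/b^2)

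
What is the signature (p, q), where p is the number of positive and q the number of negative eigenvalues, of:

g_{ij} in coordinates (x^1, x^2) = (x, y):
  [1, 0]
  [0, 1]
The metric is diagonal, so its eigenvalues are the diagonal entries: 1, 1 (at a generic point, where coordinate-dependent entries are positive).
2 positive, 0 negative.
(2, 0) - Riemannian (positive definite)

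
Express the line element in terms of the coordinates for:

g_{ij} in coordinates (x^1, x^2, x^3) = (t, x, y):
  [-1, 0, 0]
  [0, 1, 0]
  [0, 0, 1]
ds^2 = g_{ij} dx^i dx^j; only the non-zero components contribute.
ds^2 = -dt^2 + dx^2 + dy^2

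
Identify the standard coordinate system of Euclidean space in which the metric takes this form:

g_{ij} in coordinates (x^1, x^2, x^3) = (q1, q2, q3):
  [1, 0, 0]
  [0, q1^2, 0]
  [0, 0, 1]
The line element ds^2 = dq1^2 + q1^2 dq2^2 + dq3^2 is dr^2 + r^2 dθ^2 + dz^2 with q1 = r, q2 = θ, q3 = z.
cylindrical coordinates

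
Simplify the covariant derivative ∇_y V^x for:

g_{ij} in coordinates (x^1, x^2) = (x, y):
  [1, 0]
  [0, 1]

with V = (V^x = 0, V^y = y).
All Christoffel symbols are zero.
∇_y V^x = ∂_y V^x + Γ^x_{y j} V^j
  = (0) + (0)(0) + (0)(y)
  = 0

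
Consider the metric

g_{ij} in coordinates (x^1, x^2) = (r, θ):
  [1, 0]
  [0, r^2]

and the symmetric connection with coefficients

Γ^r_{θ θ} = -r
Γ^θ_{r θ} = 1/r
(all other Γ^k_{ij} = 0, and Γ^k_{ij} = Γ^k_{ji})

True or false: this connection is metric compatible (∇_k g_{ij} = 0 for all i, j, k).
Using ∇_k g_{ij} = ∂_k g_{ij} - Γ^m_{ki} g_{mj} - Γ^m_{kj} g_{im}:
e.g. ∇_r g_{θθ} = (2*r) - (r) - (r) = 0
Every component ∇_k g_{ij} vanishes: the connection is metric compatible.
True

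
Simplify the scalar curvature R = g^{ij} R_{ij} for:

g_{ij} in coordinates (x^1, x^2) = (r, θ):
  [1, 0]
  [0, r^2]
Non-zero Christoffel symbols (Γ^k_{ij} = Γ^k_{ji}):
Γ^r_{θ θ} = -r
Γ^θ_{r θ} = 1/r
Ricci tensor (R_{ij} = R^k_{ikj}): R_{rr} = 0, R_{rθ} = 0, R_{θθ} = 0
Inverse metric: g^{rr} = 1, g^{θθ} = 1/r^2
R = g^{ij} R_{ij} = (1)(0) + (1/r^2)(0) = 0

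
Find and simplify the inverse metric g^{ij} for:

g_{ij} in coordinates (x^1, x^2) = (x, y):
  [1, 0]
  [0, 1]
The metric is diagonal, so g^{ij} is diagonal with entries 1/g_{ii}: diag(1, 1).
g^{ij}:
  [1, 0]
  [0, 1]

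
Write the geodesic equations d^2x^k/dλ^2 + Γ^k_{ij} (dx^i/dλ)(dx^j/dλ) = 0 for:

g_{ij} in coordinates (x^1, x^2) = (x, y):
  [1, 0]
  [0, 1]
Geodesic equation: d^2x^k/dλ^2 + Γ^k_{ij} (dx^i/dλ)(dx^j/dλ) = 0.
All Christoffel symbols vanish, so the geodesics are straight lines:
d^2x/dλ^2 = 0
d^2y/dλ^2 = 0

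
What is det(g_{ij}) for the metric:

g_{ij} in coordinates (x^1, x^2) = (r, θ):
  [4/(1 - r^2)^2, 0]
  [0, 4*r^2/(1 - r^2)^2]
For a 2×2 metric: det(g) = g_{11}·g_{22} - g_{12}·g_{21}
= (4/(1 - r^2)^2)·(4*r^2/(1 - r^2)^2) - (0)·(0)
= 16*r^2/(1 - r^2)^4 - 0
det(g) = 16*r^2/(1 - r^2)^4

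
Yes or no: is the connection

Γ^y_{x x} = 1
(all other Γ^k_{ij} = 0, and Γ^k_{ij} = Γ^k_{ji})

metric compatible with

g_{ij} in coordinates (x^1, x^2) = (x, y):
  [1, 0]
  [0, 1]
Using ∇_k g_{ij} = ∂_k g_{ij} - Γ^m_{ki} g_{mj} - Γ^m_{kj} g_{im}:
∇_x g_{xy} = (0) - (1) - (0) = -1 ≠ 0
So the connection is not metric compatible (it is not the Levi-Civita connection).
No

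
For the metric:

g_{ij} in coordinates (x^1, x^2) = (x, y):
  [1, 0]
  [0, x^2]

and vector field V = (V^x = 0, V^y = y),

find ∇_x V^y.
Non-zero Christoffel symbols:
Γ^x_{y y} = -x
Γ^y_{x y} = 1/x
∇_x V^y = ∂_x V^y + Γ^y_{x j} V^j
  = (0) + (0)(0) + (1/x)(y)
  = y/x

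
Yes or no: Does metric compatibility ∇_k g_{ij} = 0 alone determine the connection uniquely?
One also needs vanishing torsion; metric compatibility plus torsion-freeness singles out the Levi-Civita connection.
No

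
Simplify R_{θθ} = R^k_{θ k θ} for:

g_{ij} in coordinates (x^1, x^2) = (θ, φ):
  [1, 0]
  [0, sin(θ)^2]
Non-zero Christoffel symbols (Γ^k_{ij} = Γ^k_{ji}):
Γ^θ_{φ φ} = -sin(2*θ)/2
Γ^φ_{θ φ} = 1/tan(θ)
R^θ_{θ θ θ} = 0 (a repeated index in an antisymmetric pair)
R^φ_{θ φ θ} = ∂_φ Γ^φ_{θ θ} - ∂_θ Γ^φ_{θ φ} + Γ^φ_{φ m} Γ^m_{θ θ} - Γ^φ_{θ m} Γ^m_{θ φ}
  = (0) - (-1/sin(θ)^2) + (0) - (1/tan(θ)^2) = 1
R_{θθ} = R^θ_{θ θ θ} + R^φ_{θ φ θ} = (0) + (1) = 1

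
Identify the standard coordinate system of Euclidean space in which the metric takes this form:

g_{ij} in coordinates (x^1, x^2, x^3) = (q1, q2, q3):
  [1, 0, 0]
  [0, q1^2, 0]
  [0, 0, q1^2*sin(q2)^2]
The line element ds^2 = dq1^2 + q1^2 dq2^2 + q1^2 sin(q2)^2 dq3^2 is dr^2 + r^2 dθ^2 + r^2 sin(θ)^2 dφ^2 with q1 = r, q2 = θ, q3 = φ.
spherical coordinates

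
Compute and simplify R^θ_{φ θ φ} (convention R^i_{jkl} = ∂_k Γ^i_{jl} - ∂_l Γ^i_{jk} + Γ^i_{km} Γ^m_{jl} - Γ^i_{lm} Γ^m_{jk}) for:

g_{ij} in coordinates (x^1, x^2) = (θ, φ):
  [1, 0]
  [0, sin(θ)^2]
Non-zero Christoffel symbols (Γ^k_{ij} = Γ^k_{ji}):
Γ^θ_{φ φ} = -sin(2*θ)/2
Γ^φ_{θ φ} = 1/tan(θ)
R^θ_{φ θ φ} = ∂_θ Γ^θ_{φ φ} - ∂_φ Γ^θ_{φ θ} + Γ^θ_{θ m} Γ^m_{φ φ} - Γ^θ_{φ m} Γ^m_{φ θ}
  = (-cos(2*θ)) - (0) + (0) - (-cos(θ)^2) = sin(θ)^2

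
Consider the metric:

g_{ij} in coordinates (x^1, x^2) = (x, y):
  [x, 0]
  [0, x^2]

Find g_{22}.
With x^1 = x, x^2 = y, g_{22} = g_{yy} is the row-2, column-2 entry of the matrix.
g_{22} = x^2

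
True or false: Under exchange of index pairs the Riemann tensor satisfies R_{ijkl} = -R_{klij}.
The pair-exchange symmetry has a plus sign: R_{ijkl} = +R_{klij}.
False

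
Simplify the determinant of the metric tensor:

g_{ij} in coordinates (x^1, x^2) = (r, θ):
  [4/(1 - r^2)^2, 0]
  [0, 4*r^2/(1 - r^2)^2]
For a 2×2 metric: det(g) = g_{11}·g_{22} - g_{12}·g_{21}
= (4/(1 - r^2)^2)·(4*r^2/(1 - r^2)^2) - (0)·(0)
= 16*r^2/(1 - r^2)^4 - 0
det(g) = 16*r^2/(1 - r^2)^4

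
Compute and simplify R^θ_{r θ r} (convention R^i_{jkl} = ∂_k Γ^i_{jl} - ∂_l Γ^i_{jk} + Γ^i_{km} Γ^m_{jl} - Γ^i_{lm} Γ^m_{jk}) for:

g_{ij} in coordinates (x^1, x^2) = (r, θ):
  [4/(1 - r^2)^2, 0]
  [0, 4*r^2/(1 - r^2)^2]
Non-zero Christoffel symbols (Γ^k_{ij} = Γ^k_{ji}):
Γ^r_{r r} = 2*r/(1 - r^2)
Γ^r_{θ θ} = (r^3 + r)/(r^2 - 1)
Γ^θ_{r θ} = (-r^2 - 1)/(r^3 - r)
R^θ_{r θ r} = ∂_θ Γ^θ_{r r} - ∂_r Γ^θ_{r θ} + Γ^θ_{θ m} Γ^m_{r r} - Γ^θ_{r m} Γ^m_{r θ}
  = (0) - ((r^4 + 4*r^2 - 1)/(r^3 - r)^2) + (2*(r^2 + 1)/(r^2 - 1)^2) - ((r^2 + 1)^2/(r^3 - r)^2) = -4/(r^2 - 1)^2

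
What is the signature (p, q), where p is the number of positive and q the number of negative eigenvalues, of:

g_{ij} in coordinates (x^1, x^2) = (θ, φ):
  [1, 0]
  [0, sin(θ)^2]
The metric is diagonal, so its eigenvalues are the diagonal entries: 1, sin(θ)^2 (at a generic point, where coordinate-dependent entries are positive).
2 positive, 0 negative.
(2, 0) - Riemannian (positive definite)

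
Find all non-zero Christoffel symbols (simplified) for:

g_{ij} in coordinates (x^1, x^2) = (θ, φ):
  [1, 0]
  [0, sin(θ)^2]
Using Γ^k_{ij} = (1/2) g^{km} (∂_i g_{mj} + ∂_j g_{mi} - ∂_m g_{ij}); the metric is diagonal, so only the m = k term contributes.
Non-zero symbols (using the symmetry Γ^k_{ij} = Γ^k_{ji}):
Γ^θ_{φ φ} = (1/2) g^{θθ} (∂_φ g_{θφ} + ∂_φ g_{θφ} - ∂_θ g_{φφ}) = (1/2)(1)((0) + (0) - (sin(2*θ))) = -sin(2*θ)/2
Γ^φ_{θ φ} = (1/2) g^{φφ} (∂_θ g_{φφ} + ∂_φ g_{φθ} - ∂_φ g_{θφ}) = (1/2)(1/sin(θ)^2)((sin(2*θ)) + (0) - (0)) = 1/tan(θ)
All other Christoffel symbols are zero.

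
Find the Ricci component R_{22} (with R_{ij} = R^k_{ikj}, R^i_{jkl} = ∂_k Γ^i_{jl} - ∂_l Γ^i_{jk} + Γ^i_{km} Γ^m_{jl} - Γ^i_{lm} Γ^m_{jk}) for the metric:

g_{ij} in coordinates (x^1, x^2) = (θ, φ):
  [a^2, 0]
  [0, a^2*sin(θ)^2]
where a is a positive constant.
Non-zero Christoffel symbols (Γ^k_{ij} = Γ^k_{ji}):
Γ^θ_{φ φ} = -sin(2*θ)/2
Γ^φ_{θ φ} = 1/tan(θ)
R^θ_{φ θ φ} = ∂_θ Γ^θ_{φ φ} - ∂_φ Γ^θ_{φ θ} + Γ^θ_{θ m} Γ^m_{φ φ} - Γ^θ_{φ m} Γ^m_{φ θ}
  = (-cos(2*θ)) - (0) + (0) - (-cos(θ)^2) = sin(θ)^2
R^φ_{φ φ φ} = 0 (a repeated index in an antisymmetric pair)
R_{φφ} = R^θ_{φ θ φ} + R^φ_{φ φ φ} = (sin(θ)^2) + (0) = sin(θ)^2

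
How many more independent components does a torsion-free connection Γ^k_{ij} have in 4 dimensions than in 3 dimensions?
Independent components in n dimensions: n × n(n+1)/2 = n^2(n+1)/2.
4D: 4 × 10 = 40
3D: 3 × 6 = 18
Difference = 40 - 18 = 22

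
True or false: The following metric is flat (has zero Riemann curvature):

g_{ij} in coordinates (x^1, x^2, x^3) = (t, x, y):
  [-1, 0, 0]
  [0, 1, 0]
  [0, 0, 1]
All metric components are constant, so every Christoffel symbol vanishes and R^i_{jkl} = 0.
True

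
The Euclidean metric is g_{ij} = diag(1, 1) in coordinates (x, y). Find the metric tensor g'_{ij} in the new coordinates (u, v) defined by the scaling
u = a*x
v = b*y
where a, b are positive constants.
Invert the transformation: x = u/a, y = v/b
g'_{ij} = (∂x^k/∂x'^i)(∂x^l/∂x'^j) g_{kl}; with g_{kl} = δ_{kl} this is Σ_k (∂x^k/∂x'^i)(∂x^k/∂x'^j).
Jacobian: ∂x/∂u = 1/a, ∂x/∂v = 0, ∂y/∂u = 0, ∂y/∂v = 1/b
g'_{uu} = (1/a)(1/a) + (0)(0) = 1/a^2
g'_{uv} = (1/a)(0) + (0)(1/b) = 0
g'_{vv} = (0)(0) + (1/b)(1/b) = 1/b^2
g'_{ij} = diag(1/a^2, 1/b^2)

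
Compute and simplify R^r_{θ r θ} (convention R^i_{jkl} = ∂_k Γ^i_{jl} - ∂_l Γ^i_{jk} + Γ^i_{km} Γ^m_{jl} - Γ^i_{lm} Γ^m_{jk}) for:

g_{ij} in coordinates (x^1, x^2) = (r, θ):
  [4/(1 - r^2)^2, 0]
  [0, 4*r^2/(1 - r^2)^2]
Non-zero Christoffel symbols (Γ^k_{ij} = Γ^k_{ji}):
Γ^r_{r r} = 2*r/(1 - r^2)
Γ^r_{θ θ} = (r^3 + r)/(r^2 - 1)
Γ^θ_{r θ} = (-r^2 - 1)/(r^3 - r)
R^r_{θ r θ} = ∂_r Γ^r_{θ θ} - ∂_θ Γ^r_{θ r} + Γ^r_{r m} Γ^m_{θ θ} - Γ^r_{θ m} Γ^m_{θ r}
  = ((r^4 - 4*r^2 - 1)/(r^2 - 1)^2) - (0) + (-2*r^2*(r^2 + 1)/(r^2 - 1)^2) - (-(r^2 + 1)^2/(r^2 - 1)^2) = -4*r^2/(r^2 - 1)^2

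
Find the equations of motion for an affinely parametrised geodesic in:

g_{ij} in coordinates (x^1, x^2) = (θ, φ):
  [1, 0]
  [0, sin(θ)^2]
Geodesic equation: d^2x^k/dλ^2 + Γ^k_{ij} (dx^i/dλ)(dx^j/dλ) = 0.
Non-zero Christoffel symbols:
Γ^θ_{φ φ} = -sin(2*θ)/2
Γ^φ_{θ φ} = 1/tan(θ)
Substituting (the symmetric pair Γ^k_{ij}, Γ^k_{ji} combines into a factor 2):
d^2θ/dλ^2 - (sin(2*θ)/2) (dφ/dλ)^2 = 0
d^2φ/dλ^2 + (2/tan(θ)) (dθ/dλ)(dφ/dλ) = 0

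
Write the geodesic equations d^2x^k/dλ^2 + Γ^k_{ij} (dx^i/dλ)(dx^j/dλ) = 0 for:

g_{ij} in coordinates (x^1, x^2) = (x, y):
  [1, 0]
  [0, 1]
Geodesic equation: d^2x^k/dλ^2 + Γ^k_{ij} (dx^i/dλ)(dx^j/dλ) = 0.
All Christoffel symbols vanish, so the geodesics are straight lines:
d^2x/dλ^2 = 0
d^2y/dλ^2 = 0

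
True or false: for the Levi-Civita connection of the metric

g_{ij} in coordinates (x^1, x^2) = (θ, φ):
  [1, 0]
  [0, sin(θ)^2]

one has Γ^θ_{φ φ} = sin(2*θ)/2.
Γ^θ_{φ φ} = (1/2) g^{θθ} (∂_φ g_{θφ} + ∂_φ g_{θφ} - ∂_θ g_{φφ}) = (1/2)(1)((0) + (0) - (sin(2*θ))) = -sin(2*θ)/2
This differs from the proposed value sin(2*θ)/2.
False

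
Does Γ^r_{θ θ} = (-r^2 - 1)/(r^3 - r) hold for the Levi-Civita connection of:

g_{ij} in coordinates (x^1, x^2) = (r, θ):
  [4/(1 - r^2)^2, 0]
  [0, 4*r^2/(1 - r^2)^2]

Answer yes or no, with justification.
Γ^r_{θ θ} = (1/2) g^{rr} (∂_θ g_{rθ} + ∂_θ g_{rθ} - ∂_r g_{θθ}) = (1/2)((1 - r^2)^2/4)((0) + (0) - (-8*(r^3 + r)/(r^2 - 1)^3)) = (r^3 + r)/(r^2 - 1)
This differs from the proposed value (-r^2 - 1)/(r^3 - r).
No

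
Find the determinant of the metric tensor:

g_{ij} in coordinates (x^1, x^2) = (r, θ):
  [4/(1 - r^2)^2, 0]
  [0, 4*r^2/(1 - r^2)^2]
For a 2×2 metric: det(g) = g_{11}·g_{22} - g_{12}·g_{21}
= (4/(1 - r^2)^2)·(4*r^2/(1 - r^2)^2) - (0)·(0)
= 16*r^2/(1 - r^2)^4 - 0
det(g) = 16*r^2/(1 - r^2)^4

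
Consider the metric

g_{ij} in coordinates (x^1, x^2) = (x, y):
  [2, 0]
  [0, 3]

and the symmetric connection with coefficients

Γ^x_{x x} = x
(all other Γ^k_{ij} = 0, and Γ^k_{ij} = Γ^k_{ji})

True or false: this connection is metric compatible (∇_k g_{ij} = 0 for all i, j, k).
Using ∇_k g_{ij} = ∂_k g_{ij} - Γ^m_{ki} g_{mj} - Γ^m_{kj} g_{im}:
∇_x g_{xx} = (0) - (2*x) - (2*x) = -4*x ≠ 0
So the connection is not metric compatible (it is not the Levi-Civita connection).
False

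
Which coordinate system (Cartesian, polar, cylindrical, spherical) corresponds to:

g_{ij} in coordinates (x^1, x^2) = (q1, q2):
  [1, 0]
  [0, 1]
All components are constant and the metric is the identity, i.e. orthonormal rectilinear coordinates.
Cartesian (2D) coordinates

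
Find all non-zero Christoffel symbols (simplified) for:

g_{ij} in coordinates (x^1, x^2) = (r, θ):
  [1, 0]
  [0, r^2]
Using Γ^k_{ij} = (1/2) g^{km} (∂_i g_{mj} + ∂_j g_{mi} - ∂_m g_{ij}); the metric is diagonal, so only the m = k term contributes.
Non-zero symbols (using the symmetry Γ^k_{ij} = Γ^k_{ji}):
Γ^r_{θ θ} = (1/2) g^{rr} (∂_θ g_{rθ} + ∂_θ g_{rθ} - ∂_r g_{θθ}) = (1/2)(1)((0) + (0) - (2*r)) = -r
Γ^θ_{r θ} = (1/2) g^{θθ} (∂_r g_{θθ} + ∂_θ g_{θr} - ∂_θ g_{rθ}) = (1/2)(1/r^2)((2*r) + (0) - (0)) = 1/r
All other Christoffel symbols are zero.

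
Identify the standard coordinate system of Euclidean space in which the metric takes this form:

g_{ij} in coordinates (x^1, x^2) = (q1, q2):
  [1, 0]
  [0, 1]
All components are constant and the metric is the identity, i.e. orthonormal rectilinear coordinates.
Cartesian (2D) coordinates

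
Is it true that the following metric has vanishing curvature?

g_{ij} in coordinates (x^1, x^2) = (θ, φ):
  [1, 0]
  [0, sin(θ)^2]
Non-zero Christoffel symbols:
Γ^θ_{φ φ} = -sin(2*θ)/2
Γ^φ_{θ φ} = 1/tan(θ)
Ricci tensor: R_{θθ} = 1, R_{θφ} = 0, R_{φφ} = sin(θ)^2
The Ricci tensor is non-zero, so the Riemann tensor is non-zero: not flat.
No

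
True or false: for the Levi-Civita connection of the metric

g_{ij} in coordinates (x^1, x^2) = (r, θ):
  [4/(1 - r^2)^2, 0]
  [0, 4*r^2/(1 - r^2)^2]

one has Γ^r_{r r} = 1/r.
Γ^r_{r r} = (1/2) g^{rr} (∂_r g_{rr} + ∂_r g_{rr} - ∂_r g_{rr}) = (1/2)((1 - r^2)^2/4)((16*r/(1 - r^2)^3) + (16*r/(1 - r^2)^3) - (16*r/(1 - r^2)^3)) = 2*r/(1 - r^2)
This differs from the proposed value 1/r.
False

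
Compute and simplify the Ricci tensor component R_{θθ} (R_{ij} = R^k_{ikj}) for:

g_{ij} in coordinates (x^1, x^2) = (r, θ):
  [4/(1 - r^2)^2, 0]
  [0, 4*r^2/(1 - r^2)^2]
Non-zero Christoffel symbols (Γ^k_{ij} = Γ^k_{ji}):
Γ^r_{r r} = 2*r/(1 - r^2)
Γ^r_{θ θ} = (r^3 + r)/(r^2 - 1)
Γ^θ_{r θ} = (-r^2 - 1)/(r^3 - r)
R^r_{θ r θ} = ∂_r Γ^r_{θ θ} - ∂_θ Γ^r_{θ r} + Γ^r_{r m} Γ^m_{θ θ} - Γ^r_{θ m} Γ^m_{θ r}
  = ((r^4 - 4*r^2 - 1)/(r^2 - 1)^2) - (0) + (-2*r^2*(r^2 + 1)/(r^2 - 1)^2) - (-(r^2 + 1)^2/(r^2 - 1)^2) = -4*r^2/(r^2 - 1)^2
R^θ_{θ θ θ} = 0 (a repeated index in an antisymmetric pair)
R_{θθ} = R^r_{θ r θ} + R^θ_{θ θ θ} = (-4*r^2/(r^2 - 1)^2) + (0) = -4*r^2/(r^2 - 1)^2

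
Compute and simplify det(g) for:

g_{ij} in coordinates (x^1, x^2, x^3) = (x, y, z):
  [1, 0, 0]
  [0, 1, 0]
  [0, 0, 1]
Diagonal metric: det(g) = g_{11}·g_{22}·g_{33}
= (1)·(1)·(1)
det(g) = 1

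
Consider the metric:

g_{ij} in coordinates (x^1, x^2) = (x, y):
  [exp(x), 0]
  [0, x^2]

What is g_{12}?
With x^1 = x, x^2 = y, g_{12} = g_{xy} is the row-1, column-2 entry of the matrix.
g_{12} = 0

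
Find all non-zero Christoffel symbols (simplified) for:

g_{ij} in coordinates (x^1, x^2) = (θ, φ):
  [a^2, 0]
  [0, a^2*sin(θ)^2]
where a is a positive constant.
Using Γ^k_{ij} = (1/2) g^{km} (∂_i g_{mj} + ∂_j g_{mi} - ∂_m g_{ij}); the metric is diagonal, so only the m = k term contributes.
Non-zero symbols (using the symmetry Γ^k_{ij} = Γ^k_{ji}):
Γ^θ_{φ φ} = (1/2) g^{θθ} (∂_φ g_{θφ} + ∂_φ g_{θφ} - ∂_θ g_{φφ}) = (1/2)(1/a^2)((0) + (0) - (a^2*sin(2*θ))) = -sin(2*θ)/2
Γ^φ_{θ φ} = (1/2) g^{φφ} (∂_θ g_{φφ} + ∂_φ g_{φθ} - ∂_φ g_{θφ}) = (1/2)(1/(a^2*sin(θ)^2))((a^2*sin(2*θ)) + (0) - (0)) = 1/tan(θ)
All other Christoffel symbols are zero.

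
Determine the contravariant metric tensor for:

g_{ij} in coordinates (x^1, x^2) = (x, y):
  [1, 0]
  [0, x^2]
The metric is diagonal, so g^{ij} is diagonal with entries 1/g_{ii}: diag(1, 1/(x^2)).
g^{ij}:
  [1, 0]
  [0, 1/x^2]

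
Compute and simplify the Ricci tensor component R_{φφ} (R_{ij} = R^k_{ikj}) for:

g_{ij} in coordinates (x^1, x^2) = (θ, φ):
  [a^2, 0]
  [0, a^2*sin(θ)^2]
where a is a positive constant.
Non-zero Christoffel symbols (Γ^k_{ij} = Γ^k_{ji}):
Γ^θ_{φ φ} = -sin(2*θ)/2
Γ^φ_{θ φ} = 1/tan(θ)
R^θ_{φ θ φ} = ∂_θ Γ^θ_{φ φ} - ∂_φ Γ^θ_{φ θ} + Γ^θ_{θ m} Γ^m_{φ φ} - Γ^θ_{φ m} Γ^m_{φ θ}
  = (-cos(2*θ)) - (0) + (0) - (-cos(θ)^2) = sin(θ)^2
R^φ_{φ φ φ} = 0 (a repeated index in an antisymmetric pair)
R_{φφ} = R^θ_{φ θ φ} + R^φ_{φ φ φ} = (sin(θ)^2) + (0) = sin(θ)^2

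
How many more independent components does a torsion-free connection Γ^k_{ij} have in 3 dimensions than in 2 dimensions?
Independent components in n dimensions: n × n(n+1)/2 = n^2(n+1)/2.
3D: 3 × 6 = 18
2D: 2 × 3 = 6
Difference = 18 - 6 = 12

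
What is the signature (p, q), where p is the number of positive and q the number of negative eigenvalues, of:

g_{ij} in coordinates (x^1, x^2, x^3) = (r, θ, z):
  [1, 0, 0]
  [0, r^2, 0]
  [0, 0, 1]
The metric is diagonal, so its eigenvalues are the diagonal entries: 1, r^2, 1 (at a generic point, where coordinate-dependent entries are positive).
3 positive, 0 negative.
(3, 0) - Riemannian (positive definite)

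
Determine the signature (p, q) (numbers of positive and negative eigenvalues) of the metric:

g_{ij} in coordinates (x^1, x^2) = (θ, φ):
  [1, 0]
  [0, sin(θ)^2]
The metric is diagonal, so its eigenvalues are the diagonal entries: 1, sin(θ)^2 (at a generic point, where coordinate-dependent entries are positive).
2 positive, 0 negative.
(2, 0) - Riemannian (positive definite)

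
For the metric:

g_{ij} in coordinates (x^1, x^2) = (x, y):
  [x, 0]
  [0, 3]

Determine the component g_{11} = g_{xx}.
With x^1 = x, x^2 = y, g_{11} = g_{xx} is the row-1, column-1 entry of the matrix.
g_{11} = x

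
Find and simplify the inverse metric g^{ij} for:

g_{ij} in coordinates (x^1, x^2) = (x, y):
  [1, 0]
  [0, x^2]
The metric is diagonal, so g^{ij} is diagonal with entries 1/g_{ii}: diag(1, 1/(x^2)).
g^{ij}:
  [1, 0]
  [0, 1/x^2]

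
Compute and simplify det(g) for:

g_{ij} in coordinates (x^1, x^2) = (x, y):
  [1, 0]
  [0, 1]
For a 2×2 metric: det(g) = g_{11}·g_{22} - g_{12}·g_{21}
= (1)·(1) - (0)·(0)
= 1 - 0
det(g) = 1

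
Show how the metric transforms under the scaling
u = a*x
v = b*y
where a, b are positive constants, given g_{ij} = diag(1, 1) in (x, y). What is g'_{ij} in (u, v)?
Invert the transformation: x = u/a, y = v/b
g'_{ij} = (∂x^k/∂x'^i)(∂x^l/∂x'^j) g_{kl}; with g_{kl} = δ_{kl} this is Σ_k (∂x^k/∂x'^i)(∂x^k/∂x'^j).
Jacobian: ∂x/∂u = 1/a, ∂x/∂v = 0, ∂y/∂u = 0, ∂y/∂v = 1/b
g'_{uu} = (1/a)(1/a) + (0)(0) = 1/a^2
g'_{uv} = (1/a)(0) + (0)(1/b) = 0
g'_{vv} = (0)(0) + (1/b)(1/b) = 1/b^2
g'_{ij} = diag(1/a^2, 1/b^2)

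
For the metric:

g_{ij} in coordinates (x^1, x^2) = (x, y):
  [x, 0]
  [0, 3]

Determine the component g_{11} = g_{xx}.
With x^1 = x, x^2 = y, g_{11} = g_{xx} is the row-1, column-1 entry of the matrix.
g_{11} = x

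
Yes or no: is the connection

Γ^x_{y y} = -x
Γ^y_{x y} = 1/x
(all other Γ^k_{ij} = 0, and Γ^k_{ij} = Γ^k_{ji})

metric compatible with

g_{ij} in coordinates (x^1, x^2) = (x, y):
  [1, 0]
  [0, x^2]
Using ∇_k g_{ij} = ∂_k g_{ij} - Γ^m_{ki} g_{mj} - Γ^m_{kj} g_{im}:
e.g. ∇_x g_{yy} = (2*x) - (x) - (x) = 0
Every component ∇_k g_{ij} vanishes: the connection is metric compatible.
Yes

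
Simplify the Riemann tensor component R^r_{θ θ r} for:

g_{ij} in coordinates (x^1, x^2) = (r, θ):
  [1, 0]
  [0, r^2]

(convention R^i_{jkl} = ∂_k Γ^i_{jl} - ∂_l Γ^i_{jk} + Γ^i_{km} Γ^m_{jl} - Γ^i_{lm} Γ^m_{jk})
Non-zero Christoffel symbols (Γ^k_{ij} = Γ^k_{ji}):
Γ^r_{θ θ} = -r
Γ^θ_{r θ} = 1/r
R^r_{θ θ r} = ∂_θ Γ^r_{θ r} - ∂_r Γ^r_{θ θ} + Γ^r_{θ m} Γ^m_{θ r} - Γ^r_{r m} Γ^m_{θ θ}
  = (0) - (-1) + (-1) - (0) = 0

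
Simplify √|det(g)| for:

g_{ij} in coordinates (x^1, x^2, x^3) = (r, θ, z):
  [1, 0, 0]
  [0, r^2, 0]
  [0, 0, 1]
det(g) = r^2
√|det(g)| = r
Volume element: dV = r dr dθ dz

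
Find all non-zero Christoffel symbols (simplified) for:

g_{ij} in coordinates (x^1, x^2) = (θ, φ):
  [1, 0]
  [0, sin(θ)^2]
Using Γ^k_{ij} = (1/2) g^{km} (∂_i g_{mj} + ∂_j g_{mi} - ∂_m g_{ij}); the metric is diagonal, so only the m = k term contributes.
Non-zero symbols (using the symmetry Γ^k_{ij} = Γ^k_{ji}):
Γ^θ_{φ φ} = (1/2) g^{θθ} (∂_φ g_{θφ} + ∂_φ g_{θφ} - ∂_θ g_{φφ}) = (1/2)(1)((0) + (0) - (sin(2*θ))) = -sin(2*θ)/2
Γ^φ_{θ φ} = (1/2) g^{φφ} (∂_θ g_{φφ} + ∂_φ g_{φθ} - ∂_φ g_{θφ}) = (1/2)(1/sin(θ)^2)((sin(2*θ)) + (0) - (0)) = 1/tan(θ)
All other Christoffel symbols are zero.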